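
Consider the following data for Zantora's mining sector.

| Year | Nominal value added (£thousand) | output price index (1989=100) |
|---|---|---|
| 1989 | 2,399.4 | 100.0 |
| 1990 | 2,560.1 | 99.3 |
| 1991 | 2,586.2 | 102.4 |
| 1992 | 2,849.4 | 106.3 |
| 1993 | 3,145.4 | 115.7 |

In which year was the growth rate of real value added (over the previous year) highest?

1990

1990: real = 2560.1/0.993 = 2578.15; growth vs 1989 (2399.40) = 7.45%.
1991: real = 2586.2/1.024 = 2525.59; growth vs 1990 (2578.15) = -2.04%.
1992: real = 2849.4/1.063 = 2680.53; growth vs 1991 (2525.59) = 6.13%.
1993: real = 3145.4/1.157 = 2718.58; growth vs 1992 (2680.53) = 1.42%.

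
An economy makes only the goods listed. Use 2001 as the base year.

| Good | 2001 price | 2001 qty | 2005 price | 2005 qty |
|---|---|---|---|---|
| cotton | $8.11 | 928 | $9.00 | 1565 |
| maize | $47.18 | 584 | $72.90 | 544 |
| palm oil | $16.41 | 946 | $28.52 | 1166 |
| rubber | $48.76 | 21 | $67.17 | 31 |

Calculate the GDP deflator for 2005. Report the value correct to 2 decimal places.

150.97

Nominal GDP 2005 = 9.00·1565 + 72.90·544 + 28.52·1166 + 67.17·31 = 89079.19.
Real GDP 2005 (at 2001 prices) = 8.11·1565 + 47.18·544 + 16.41·1166 + 48.76·31 = 59003.69.
Deflator = Nominal/Real × 100 = 89079.19/59003.69 × 100 = 150.972.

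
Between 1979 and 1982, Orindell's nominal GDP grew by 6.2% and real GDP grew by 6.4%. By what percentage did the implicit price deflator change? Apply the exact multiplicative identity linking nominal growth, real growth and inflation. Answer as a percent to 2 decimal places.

-0.19%

(1 + g_nom) = (1 + g_real)(1 + π), so π = 1.0620 / 1.0640 − 1 = -0.00188.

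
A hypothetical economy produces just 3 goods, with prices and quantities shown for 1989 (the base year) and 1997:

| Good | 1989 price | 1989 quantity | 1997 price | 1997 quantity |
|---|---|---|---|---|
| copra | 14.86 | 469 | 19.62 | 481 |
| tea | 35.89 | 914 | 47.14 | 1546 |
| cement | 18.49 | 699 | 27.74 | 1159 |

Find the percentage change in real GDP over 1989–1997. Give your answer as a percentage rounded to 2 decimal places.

Real GDP 1989 = Nominal GDP 1989 = 14.86·469 + 35.89·914 + 18.49·699 = 52697.31.
Real GDP 1997 (at 1989 prices) = 14.86·481 + 35.89·1546 + 18.49·1159 = 84063.51.
Real growth = 84063.51/52697.31 − 1 = 0.5952.

59.52%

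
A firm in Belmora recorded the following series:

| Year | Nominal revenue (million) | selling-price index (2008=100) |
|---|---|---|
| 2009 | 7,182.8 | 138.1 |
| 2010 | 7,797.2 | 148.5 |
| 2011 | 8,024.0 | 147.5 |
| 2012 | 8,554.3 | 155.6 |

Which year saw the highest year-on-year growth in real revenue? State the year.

2011

2010: real = 7797.2/1.485 = 5250.64; growth vs 2009 (5201.16) = 0.95%.
2011: real = 8024.0/1.475 = 5440.00; growth vs 2010 (5250.64) = 3.61%.
2012: real = 8554.3/1.556 = 5497.62; growth vs 2011 (5440.00) = 1.06%.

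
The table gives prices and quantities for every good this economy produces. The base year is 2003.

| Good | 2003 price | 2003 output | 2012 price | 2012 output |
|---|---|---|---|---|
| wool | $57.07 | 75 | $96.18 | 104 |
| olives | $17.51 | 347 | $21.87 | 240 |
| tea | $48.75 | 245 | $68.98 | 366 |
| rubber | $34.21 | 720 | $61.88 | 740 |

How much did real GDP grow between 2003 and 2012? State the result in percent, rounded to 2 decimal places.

Real GDP 2003 = Nominal GDP 2003 = 57.07·75 + 17.51·347 + 48.75·245 + 34.21·720 = 46931.17.
Real GDP 2012 (at 2003 prices) = 57.07·104 + 17.51·240 + 48.75·366 + 34.21·740 = 53295.58.
Real growth = 53295.58/46931.17 − 1 = 0.1356.

13.56%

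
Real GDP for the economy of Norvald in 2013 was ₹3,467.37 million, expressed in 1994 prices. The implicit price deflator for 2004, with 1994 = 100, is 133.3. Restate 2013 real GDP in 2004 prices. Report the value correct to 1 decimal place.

₹4,622.0 million

Real GDP in 2004 prices = Real GDP in 1994 prices × (P_2004/P_1994) = 3467.37 × 1.333 = 4622.00.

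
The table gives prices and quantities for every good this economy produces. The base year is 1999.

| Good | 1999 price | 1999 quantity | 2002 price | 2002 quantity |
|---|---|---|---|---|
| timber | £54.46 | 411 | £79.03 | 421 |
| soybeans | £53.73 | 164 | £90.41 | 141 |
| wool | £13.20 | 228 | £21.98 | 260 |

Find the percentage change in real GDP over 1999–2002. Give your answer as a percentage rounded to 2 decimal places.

-0.79%

Real GDP 1999 = Nominal GDP 1999 = 54.46·411 + 53.73·164 + 13.20·228 = 34204.38.
Real GDP 2002 (at 1999 prices) = 54.46·421 + 53.73·141 + 13.20·260 = 33935.59.
Real growth = 33935.59/34204.38 − 1 = -0.0079.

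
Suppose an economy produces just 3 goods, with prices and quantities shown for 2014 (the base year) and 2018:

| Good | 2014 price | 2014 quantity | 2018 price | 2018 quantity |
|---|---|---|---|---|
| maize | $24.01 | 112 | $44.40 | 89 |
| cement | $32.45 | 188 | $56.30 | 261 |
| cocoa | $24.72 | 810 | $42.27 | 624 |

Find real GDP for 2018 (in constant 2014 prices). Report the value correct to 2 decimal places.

Real GDP 2018 = Σ (p_2014 × q_2018) = 24.01·89 + 32.45·261 + 24.72·624 = 26031.62.

$26031.62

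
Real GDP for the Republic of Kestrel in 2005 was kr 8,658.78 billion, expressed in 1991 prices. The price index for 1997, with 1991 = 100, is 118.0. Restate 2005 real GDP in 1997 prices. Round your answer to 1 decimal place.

Real GDP in 1997 prices = Real GDP in 1991 prices × (P_1997/P_1991) = 8658.78 × 1.180 = 10217.36.

kr 10,217.4 billion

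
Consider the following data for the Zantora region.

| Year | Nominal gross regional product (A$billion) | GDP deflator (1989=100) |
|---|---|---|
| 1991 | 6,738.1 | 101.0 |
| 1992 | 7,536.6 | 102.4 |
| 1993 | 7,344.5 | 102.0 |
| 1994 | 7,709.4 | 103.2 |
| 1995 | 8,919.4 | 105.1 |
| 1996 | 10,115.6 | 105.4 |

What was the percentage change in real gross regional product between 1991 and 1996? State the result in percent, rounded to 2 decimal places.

Real gross regional product 1991 = 6738.1/1.010 = 6671.39.
Real gross regional product 1996 = 10115.6/1.054 = 9597.34.
Change = 9597.34/6671.39 − 1 = 0.4386.

43.86%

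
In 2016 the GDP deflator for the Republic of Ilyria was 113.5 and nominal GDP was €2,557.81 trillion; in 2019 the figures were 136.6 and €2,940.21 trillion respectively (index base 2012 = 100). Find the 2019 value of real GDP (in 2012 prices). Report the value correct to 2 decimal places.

Real GDP = Nominal / (GDP deflator/100) = 2940.21 / 1.366 = 2152.42.

€2,152.42 trillion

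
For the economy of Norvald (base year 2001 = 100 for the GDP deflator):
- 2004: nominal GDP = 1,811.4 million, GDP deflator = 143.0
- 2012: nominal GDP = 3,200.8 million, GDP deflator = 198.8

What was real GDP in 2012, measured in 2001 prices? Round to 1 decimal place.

1,610.1 million

Real GDP = Nominal / (GDP deflator/100) = 3200.8 / 1.988 = 1610.06.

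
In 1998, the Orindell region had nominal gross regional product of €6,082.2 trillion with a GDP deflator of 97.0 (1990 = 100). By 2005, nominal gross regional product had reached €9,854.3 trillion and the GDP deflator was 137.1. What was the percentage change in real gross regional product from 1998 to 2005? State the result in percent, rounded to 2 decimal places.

14.63%

Real gross regional product 1998 = 6082.2 / 0.970 = 6270.31.
Real gross regional product 2005 = 9854.3 / 1.371 = 7187.67.
Real growth = 7187.67 / 6270.31 − 1 = 0.1463.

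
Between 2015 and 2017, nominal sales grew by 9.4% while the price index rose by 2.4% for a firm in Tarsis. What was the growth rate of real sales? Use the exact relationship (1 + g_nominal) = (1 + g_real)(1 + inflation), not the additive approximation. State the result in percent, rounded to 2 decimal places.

6.84%

(1 + g_nom) = (1 + g_real)(1 + π), so g_real = 1.0940 / 1.0240 − 1 = 0.06836.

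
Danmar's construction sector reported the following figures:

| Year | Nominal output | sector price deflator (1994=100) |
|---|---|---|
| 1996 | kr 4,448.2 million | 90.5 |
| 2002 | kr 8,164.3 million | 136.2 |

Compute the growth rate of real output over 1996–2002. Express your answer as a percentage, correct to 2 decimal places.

Deflate each year: 1996 → 4448.2/0.905 = 4915.14; 2002 → 8164.3/1.362 = 5994.35.
So real output changed by 5994.35/4915.14 − 1 = 0.2196, i.e. 21.96%.

21.96%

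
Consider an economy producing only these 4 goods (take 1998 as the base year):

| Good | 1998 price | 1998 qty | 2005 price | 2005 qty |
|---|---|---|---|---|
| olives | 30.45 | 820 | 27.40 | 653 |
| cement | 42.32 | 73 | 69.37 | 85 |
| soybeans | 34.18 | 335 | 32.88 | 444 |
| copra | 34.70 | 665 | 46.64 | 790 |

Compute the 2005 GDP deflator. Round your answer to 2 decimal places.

Nominal GDP 2005 = 27.40·653 + 69.37·85 + 32.88·444 + 46.64·790 = 75232.97.
Real GDP 2005 (at 1998 prices) = 30.45·653 + 42.32·85 + 34.18·444 + 34.70·790 = 66069.97.
Deflator = Nominal/Real × 100 = 75232.97/66069.97 × 100 = 113.869.

113.87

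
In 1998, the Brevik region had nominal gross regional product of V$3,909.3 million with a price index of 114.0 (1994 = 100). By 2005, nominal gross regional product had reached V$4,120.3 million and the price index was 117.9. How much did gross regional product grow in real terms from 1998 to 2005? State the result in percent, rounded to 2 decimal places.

Real gross regional product 1998 = 3909.3 / 1.140 = 3429.21.
Real gross regional product 2005 = 4120.3 / 1.179 = 3494.74.
Real growth = 3494.74 / 3429.21 − 1 = 0.0191.

1.91%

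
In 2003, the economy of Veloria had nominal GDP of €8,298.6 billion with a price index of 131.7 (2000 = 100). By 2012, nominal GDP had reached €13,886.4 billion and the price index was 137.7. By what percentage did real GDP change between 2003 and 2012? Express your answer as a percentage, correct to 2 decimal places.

60.04%

Deflate each year: 2003 → 8298.6/1.317 = 6301.14; 2012 → 13886.4/1.377 = 10084.53.
So real GDP changed by 10084.53/6301.14 − 1 = 0.6004, i.e. 60.04%.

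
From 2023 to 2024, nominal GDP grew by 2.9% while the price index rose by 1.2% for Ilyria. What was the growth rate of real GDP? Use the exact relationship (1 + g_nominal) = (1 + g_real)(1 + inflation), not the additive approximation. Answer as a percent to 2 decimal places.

(1 + g_nom) = (1 + g_real)(1 + π), so g_real = 1.0290 / 1.0120 − 1 = 0.01680.

1.68%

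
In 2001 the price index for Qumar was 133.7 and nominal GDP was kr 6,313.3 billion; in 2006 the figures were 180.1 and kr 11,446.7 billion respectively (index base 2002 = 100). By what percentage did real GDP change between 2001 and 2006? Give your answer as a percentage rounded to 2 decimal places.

Deflate each year: 2001 → 6313.3/1.337 = 4721.99; 2006 → 11446.7/1.801 = 6355.75.
So real GDP changed by 6355.75/4721.99 − 1 = 0.3460, i.e. 34.60%.

34.60%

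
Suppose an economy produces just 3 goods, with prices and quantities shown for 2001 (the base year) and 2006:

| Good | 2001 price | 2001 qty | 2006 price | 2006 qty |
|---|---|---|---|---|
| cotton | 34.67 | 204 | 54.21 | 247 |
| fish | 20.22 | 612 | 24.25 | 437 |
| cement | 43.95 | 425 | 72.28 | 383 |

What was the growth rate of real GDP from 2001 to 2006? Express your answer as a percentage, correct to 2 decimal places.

-10.21%

Real GDP 2001 = Nominal GDP 2001 = 34.67·204 + 20.22·612 + 43.95·425 = 38126.07.
Real GDP 2006 (at 2001 prices) = 34.67·247 + 20.22·437 + 43.95·383 = 34232.48.
Real growth = 34232.48/38126.07 − 1 = -0.1021.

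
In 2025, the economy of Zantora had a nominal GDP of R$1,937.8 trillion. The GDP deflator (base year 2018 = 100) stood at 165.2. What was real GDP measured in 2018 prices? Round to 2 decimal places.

Real GDP = Nominal / (GDP deflator/100) = 1937.8 / 1.652 = 1173.00.

R$1,173.00 trillion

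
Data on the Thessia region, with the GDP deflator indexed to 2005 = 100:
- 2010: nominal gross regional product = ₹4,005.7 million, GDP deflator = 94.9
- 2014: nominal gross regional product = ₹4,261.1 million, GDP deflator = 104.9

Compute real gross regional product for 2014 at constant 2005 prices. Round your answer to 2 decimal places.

₹4,062.06 million

Real gross regional product = Nominal / (GDP deflator/100) = 4261.1 / 1.049 = 4062.06.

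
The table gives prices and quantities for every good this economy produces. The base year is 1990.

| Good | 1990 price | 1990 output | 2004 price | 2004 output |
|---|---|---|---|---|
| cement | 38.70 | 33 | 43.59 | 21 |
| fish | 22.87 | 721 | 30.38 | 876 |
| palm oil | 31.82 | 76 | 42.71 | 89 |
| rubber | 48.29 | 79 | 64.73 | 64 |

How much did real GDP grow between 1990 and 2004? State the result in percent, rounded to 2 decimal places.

11.54%

Real GDP 1990 = Nominal GDP 1990 = 38.70·33 + 22.87·721 + 31.82·76 + 48.29·79 = 23999.60.
Real GDP 2004 (at 1990 prices) = 38.70·21 + 22.87·876 + 31.82·89 + 48.29·64 = 26769.36.
Real growth = 26769.36/23999.60 − 1 = 0.1154.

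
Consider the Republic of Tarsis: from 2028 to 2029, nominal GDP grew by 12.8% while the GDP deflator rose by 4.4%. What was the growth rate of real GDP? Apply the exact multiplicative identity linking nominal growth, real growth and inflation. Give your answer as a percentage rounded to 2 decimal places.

8.05%

(1 + g_nom) = (1 + g_real)(1 + π), so g_real = 1.1280 / 1.0440 − 1 = 0.08046.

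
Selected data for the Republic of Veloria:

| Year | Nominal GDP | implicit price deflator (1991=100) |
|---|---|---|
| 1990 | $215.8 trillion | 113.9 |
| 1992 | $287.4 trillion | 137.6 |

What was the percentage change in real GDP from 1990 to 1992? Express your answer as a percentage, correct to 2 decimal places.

Real GDP 1990 = 215.8 / 1.139 = 189.46.
Real GDP 1992 = 287.4 / 1.376 = 208.87.
Real growth = 208.87 / 189.46 − 1 = 0.1024.

10.24%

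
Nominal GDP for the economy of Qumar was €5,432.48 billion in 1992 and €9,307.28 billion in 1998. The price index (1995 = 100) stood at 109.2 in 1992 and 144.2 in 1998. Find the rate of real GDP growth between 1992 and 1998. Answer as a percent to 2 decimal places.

29.74%

Deflate each year: 1992 → 5432.48/1.092 = 4974.80; 1998 → 9307.28/1.442 = 6454.42.
So real GDP changed by 6454.42/4974.80 − 1 = 0.2974, i.e. 29.74%.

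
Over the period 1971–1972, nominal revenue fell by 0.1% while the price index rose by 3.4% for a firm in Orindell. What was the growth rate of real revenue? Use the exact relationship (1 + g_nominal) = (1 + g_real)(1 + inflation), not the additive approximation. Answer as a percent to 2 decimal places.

-3.38%

(1 + g_nom) = (1 + g_real)(1 + π), so g_real = 0.9990 / 1.0340 − 1 = -0.03385.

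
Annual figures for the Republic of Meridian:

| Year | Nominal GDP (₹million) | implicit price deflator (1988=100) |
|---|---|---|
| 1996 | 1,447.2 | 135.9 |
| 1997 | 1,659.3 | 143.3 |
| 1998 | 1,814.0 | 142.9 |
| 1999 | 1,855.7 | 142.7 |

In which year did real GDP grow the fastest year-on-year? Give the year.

1997: real = 1659.3/1.433 = 1157.92; growth vs 1996 (1064.90) = 8.74%.
1998: real = 1814.0/1.429 = 1269.42; growth vs 1997 (1157.92) = 9.63%.
1999: real = 1855.7/1.427 = 1300.42; growth vs 1998 (1269.42) = 2.44%.

1998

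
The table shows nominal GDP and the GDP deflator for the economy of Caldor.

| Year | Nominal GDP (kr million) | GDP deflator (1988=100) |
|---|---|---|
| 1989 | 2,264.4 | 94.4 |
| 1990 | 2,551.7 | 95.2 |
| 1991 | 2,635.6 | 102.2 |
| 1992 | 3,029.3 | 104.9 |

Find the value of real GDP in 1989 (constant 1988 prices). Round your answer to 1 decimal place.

Real GDP 1989 = 2264.4 / 0.944 = 2398.73.

kr 2,398.7 million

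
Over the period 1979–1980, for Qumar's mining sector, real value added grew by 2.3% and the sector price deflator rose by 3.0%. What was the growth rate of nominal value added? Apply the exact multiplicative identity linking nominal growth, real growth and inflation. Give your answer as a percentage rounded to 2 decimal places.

5.37%

(1 + g_nom) = (1 + g_real)(1 + π) = 1.0230 × 1.0300 = 1.05369.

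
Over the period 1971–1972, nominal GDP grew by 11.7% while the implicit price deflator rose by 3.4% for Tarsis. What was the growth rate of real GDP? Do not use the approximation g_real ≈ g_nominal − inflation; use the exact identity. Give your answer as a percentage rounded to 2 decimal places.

(1 + g_nom) = (1 + g_real)(1 + π), so g_real = 1.1170 / 1.0340 − 1 = 0.08027.

8.03%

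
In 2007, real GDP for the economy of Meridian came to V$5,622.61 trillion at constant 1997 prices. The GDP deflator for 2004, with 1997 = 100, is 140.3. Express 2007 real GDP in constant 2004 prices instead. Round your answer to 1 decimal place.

Real GDP in 2004 prices = Real GDP in 1997 prices × (P_2004/P_1997) = 5622.61 × 1.403 = 7888.52.

V$7,888.5 trillion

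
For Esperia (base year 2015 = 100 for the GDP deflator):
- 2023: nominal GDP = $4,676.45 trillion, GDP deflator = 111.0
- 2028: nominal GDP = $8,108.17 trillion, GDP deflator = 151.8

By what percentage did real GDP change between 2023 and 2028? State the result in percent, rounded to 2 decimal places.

Real GDP 2023 = 4676.45 / 1.110 = 4213.02.
Real GDP 2028 = 8108.17 / 1.518 = 5341.35.
Real growth = 5341.35 / 4213.02 − 1 = 0.2678.

26.78%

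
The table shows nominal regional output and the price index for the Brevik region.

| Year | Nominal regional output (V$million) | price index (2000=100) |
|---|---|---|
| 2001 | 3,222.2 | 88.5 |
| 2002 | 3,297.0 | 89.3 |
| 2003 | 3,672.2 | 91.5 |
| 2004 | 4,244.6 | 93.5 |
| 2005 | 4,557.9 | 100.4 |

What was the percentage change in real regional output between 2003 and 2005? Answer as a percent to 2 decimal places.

13.12%

Real regional output 2003 = 3672.2/0.915 = 4013.33.
Real regional output 2005 = 4557.9/1.004 = 4539.74.
Change = 4539.74/4013.33 − 1 = 0.1312.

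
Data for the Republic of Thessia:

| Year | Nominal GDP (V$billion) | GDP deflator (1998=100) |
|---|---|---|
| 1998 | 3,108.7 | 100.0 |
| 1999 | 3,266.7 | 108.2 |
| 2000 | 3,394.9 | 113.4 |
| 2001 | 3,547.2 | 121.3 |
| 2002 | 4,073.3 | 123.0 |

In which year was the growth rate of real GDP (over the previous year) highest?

1999: real = 3266.7/1.082 = 3019.13; growth vs 1998 (3108.70) = -2.88%.
2000: real = 3394.9/1.134 = 2993.74; growth vs 1999 (3019.13) = -0.84%.
2001: real = 3547.2/1.213 = 2924.32; growth vs 2000 (2993.74) = -2.32%.
2002: real = 4073.3/1.230 = 3311.63; growth vs 2001 (2924.32) = 13.24%.

2002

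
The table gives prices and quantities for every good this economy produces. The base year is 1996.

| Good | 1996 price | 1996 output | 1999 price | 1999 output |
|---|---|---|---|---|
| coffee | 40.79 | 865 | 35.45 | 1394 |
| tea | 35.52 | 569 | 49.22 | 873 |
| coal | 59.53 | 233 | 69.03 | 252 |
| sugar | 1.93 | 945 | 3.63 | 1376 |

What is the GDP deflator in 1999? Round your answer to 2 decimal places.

108.76

Nominal GDP 1999 = 35.45·1394 + 49.22·873 + 69.03·252 + 3.63·1376 = 114776.80.
Real GDP 1999 (at 1996 prices) = 40.79·1394 + 35.52·873 + 59.53·252 + 1.93·1376 = 105527.46.
Deflator = Nominal/Real × 100 = 114776.80/105527.46 × 100 = 108.765.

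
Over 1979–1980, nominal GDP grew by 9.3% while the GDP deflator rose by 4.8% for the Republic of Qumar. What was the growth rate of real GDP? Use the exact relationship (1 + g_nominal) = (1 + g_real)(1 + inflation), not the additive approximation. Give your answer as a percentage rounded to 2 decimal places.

(1 + g_nom) = (1 + g_real)(1 + π), so g_real = 1.0930 / 1.0480 − 1 = 0.04294.

4.29%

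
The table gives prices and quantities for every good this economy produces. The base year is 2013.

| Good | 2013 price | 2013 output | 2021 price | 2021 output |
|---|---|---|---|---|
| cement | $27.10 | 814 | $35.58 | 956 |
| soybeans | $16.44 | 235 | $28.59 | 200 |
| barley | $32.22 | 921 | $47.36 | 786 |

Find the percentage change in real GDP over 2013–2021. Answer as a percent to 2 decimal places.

-1.94%

Real GDP 2013 = Nominal GDP 2013 = 27.10·814 + 16.44·235 + 32.22·921 = 55597.42.
Real GDP 2021 (at 2013 prices) = 27.10·956 + 16.44·200 + 32.22·786 = 54520.52.
Real growth = 54520.52/55597.42 − 1 = -0.0194.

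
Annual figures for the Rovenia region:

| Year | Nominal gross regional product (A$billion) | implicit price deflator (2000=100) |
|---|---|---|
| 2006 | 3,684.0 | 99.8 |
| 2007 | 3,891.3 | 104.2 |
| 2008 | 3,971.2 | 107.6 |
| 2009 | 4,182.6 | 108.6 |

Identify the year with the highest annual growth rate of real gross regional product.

2007: real = 3891.3/1.042 = 3734.45; growth vs 2006 (3691.38) = 1.17%.
2008: real = 3971.2/1.076 = 3690.71; growth vs 2007 (3734.45) = -1.17%.
2009: real = 4182.6/1.086 = 3851.38; growth vs 2008 (3690.71) = 4.35%.

2009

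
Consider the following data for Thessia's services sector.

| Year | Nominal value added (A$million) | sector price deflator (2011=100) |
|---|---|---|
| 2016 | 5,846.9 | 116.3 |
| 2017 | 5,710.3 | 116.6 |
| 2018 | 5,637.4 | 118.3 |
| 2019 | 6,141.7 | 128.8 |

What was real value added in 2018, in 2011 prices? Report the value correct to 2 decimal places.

A$4,765.34 million

Real value added 2018 = 5637.4 / 1.183 = 4765.34.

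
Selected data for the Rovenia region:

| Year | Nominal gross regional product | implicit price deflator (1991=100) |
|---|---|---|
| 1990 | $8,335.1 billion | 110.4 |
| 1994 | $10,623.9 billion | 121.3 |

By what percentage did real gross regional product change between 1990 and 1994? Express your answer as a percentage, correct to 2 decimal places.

Deflate each year: 1990 → 8335.1/1.104 = 7549.91; 1994 → 10623.9/1.213 = 8758.37.
So real gross regional product changed by 8758.37/7549.91 − 1 = 0.1601, i.e. 16.01%.

16.01%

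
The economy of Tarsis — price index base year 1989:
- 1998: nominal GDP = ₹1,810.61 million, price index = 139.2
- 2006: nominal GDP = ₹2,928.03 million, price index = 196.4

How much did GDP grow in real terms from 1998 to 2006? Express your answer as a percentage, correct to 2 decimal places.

Real GDP 1998 = 1810.61 / 1.392 = 1300.73.
Real GDP 2006 = 2928.03 / 1.964 = 1490.85.
Real growth = 1490.85 / 1300.73 − 1 = 0.1462.

14.62%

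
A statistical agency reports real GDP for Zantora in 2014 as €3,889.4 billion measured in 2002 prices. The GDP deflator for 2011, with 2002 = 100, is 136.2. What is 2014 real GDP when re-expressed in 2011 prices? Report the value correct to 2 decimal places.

€5,297.36 billion

Real GDP in 2011 prices = Real GDP in 2002 prices × (P_2011/P_2002) = 3889.4 × 1.362 = 5297.36.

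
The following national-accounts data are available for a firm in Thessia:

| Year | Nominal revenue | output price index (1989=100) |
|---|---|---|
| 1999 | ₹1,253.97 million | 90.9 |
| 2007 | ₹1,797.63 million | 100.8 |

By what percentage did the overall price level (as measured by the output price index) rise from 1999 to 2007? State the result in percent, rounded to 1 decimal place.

Price-level change = 100.8 / 90.9 − 1 = 0.1089.

10.9%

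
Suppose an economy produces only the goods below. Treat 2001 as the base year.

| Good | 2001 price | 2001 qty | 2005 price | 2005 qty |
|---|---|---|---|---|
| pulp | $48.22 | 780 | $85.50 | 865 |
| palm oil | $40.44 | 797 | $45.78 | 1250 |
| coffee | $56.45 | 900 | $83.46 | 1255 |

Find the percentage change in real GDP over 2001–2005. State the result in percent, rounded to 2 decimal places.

Real GDP 2001 = Nominal GDP 2001 = 48.22·780 + 40.44·797 + 56.45·900 = 120647.28.
Real GDP 2005 (at 2001 prices) = 48.22·865 + 40.44·1250 + 56.45·1255 = 163105.05.
Real growth = 163105.05/120647.28 − 1 = 0.3519.

35.19%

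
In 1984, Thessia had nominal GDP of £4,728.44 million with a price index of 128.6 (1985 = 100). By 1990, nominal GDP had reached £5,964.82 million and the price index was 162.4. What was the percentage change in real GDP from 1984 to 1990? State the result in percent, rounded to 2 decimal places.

-0.11%

Real GDP 1984 = 4728.44 / 1.286 = 3676.86.
Real GDP 1990 = 5964.82 / 1.624 = 3672.92.
Real growth = 3672.92 / 3676.86 − 1 = -0.0011.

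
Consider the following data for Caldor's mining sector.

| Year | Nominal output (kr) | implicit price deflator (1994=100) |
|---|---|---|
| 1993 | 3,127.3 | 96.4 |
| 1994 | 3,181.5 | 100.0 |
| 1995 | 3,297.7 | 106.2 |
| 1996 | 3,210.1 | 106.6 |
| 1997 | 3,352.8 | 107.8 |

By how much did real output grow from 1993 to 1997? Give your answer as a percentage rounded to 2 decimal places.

Real output 1993 = 3127.3/0.964 = 3244.09.
Real output 1997 = 3352.8/1.078 = 3110.20.
Change = 3110.20/3244.09 − 1 = -0.0413.

-4.13%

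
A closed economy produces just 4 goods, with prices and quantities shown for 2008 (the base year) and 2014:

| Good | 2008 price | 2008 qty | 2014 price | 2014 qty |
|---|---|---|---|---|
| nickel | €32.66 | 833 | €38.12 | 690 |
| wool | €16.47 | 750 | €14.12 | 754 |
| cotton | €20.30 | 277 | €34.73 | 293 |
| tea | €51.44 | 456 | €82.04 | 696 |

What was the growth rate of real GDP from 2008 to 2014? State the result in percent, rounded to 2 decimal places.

11.75%

Real GDP 2008 = Nominal GDP 2008 = 32.66·833 + 16.47·750 + 20.30·277 + 51.44·456 = 68638.02.
Real GDP 2014 (at 2008 prices) = 32.66·690 + 16.47·754 + 20.30·293 + 51.44·696 = 76703.92.
Real growth = 76703.92/68638.02 − 1 = 0.1175.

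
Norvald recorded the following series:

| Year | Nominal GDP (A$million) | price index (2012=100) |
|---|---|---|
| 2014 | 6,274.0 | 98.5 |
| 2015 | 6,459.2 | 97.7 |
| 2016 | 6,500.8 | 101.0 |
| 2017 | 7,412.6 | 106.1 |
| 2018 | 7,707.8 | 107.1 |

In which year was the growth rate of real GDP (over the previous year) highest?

2015: real = 6459.2/0.977 = 6611.26; growth vs 2014 (6369.54) = 3.79%.
2016: real = 6500.8/1.010 = 6436.44; growth vs 2015 (6611.26) = -2.64%.
2017: real = 7412.6/1.061 = 6986.43; growth vs 2016 (6436.44) = 8.54%.
2018: real = 7707.8/1.071 = 7196.83; growth vs 2017 (6986.43) = 3.01%.

2017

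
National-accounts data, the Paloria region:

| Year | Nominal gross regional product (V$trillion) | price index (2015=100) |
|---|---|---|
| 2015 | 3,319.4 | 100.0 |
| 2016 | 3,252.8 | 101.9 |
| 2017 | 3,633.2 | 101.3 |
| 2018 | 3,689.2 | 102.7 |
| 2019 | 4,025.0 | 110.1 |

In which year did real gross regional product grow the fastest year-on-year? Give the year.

2017

2016: real = 3252.8/1.019 = 3192.15; growth vs 2015 (3319.40) = -3.83%.
2017: real = 3633.2/1.013 = 3586.57; growth vs 2016 (3192.15) = 12.36%.
2018: real = 3689.2/1.027 = 3592.21; growth vs 2017 (3586.57) = 0.16%.
2019: real = 4025.0/1.101 = 3655.77; growth vs 2018 (3592.21) = 1.77%.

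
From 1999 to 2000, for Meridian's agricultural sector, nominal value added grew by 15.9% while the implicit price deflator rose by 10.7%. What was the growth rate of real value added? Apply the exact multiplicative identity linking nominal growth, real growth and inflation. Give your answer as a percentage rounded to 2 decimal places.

4.70%

(1 + g_nom) = (1 + g_real)(1 + π), so g_real = 1.1590 / 1.1070 − 1 = 0.04697.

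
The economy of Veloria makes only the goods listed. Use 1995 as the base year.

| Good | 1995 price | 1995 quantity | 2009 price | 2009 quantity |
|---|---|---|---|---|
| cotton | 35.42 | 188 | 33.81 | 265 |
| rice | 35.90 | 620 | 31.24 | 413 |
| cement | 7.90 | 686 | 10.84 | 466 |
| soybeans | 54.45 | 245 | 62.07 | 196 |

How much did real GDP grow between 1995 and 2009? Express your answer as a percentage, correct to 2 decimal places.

-19.11%

Real GDP 1995 = Nominal GDP 1995 = 35.42·188 + 35.90·620 + 7.90·686 + 54.45·245 = 47676.61.
Real GDP 2009 (at 1995 prices) = 35.42·265 + 35.90·413 + 7.90·466 + 54.45·196 = 38566.60.
Real growth = 38566.60/47676.61 − 1 = -0.1911.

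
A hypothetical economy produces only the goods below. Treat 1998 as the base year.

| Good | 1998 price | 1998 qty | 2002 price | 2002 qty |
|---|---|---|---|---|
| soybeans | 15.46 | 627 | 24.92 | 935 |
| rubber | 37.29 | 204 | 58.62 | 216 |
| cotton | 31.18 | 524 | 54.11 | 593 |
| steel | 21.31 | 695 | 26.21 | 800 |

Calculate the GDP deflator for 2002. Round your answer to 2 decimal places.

Nominal GDP 2002 = 24.92·935 + 58.62·216 + 54.11·593 + 26.21·800 = 89017.35.
Real GDP 2002 (at 1998 prices) = 15.46·935 + 37.29·216 + 31.18·593 + 21.31·800 = 58047.48.
Deflator = Nominal/Real × 100 = 89017.35/58047.48 × 100 = 153.353.

153.35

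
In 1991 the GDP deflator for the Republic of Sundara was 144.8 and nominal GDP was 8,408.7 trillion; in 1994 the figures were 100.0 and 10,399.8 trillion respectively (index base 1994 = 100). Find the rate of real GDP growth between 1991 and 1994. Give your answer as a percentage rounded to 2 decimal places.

Real GDP 1991 = 8408.7 / 1.448 = 5807.11.
Real GDP 1994 = 10399.8 / 1.000 = 10399.80.
Real growth = 10399.80 / 5807.11 − 1 = 0.7909.

79.09%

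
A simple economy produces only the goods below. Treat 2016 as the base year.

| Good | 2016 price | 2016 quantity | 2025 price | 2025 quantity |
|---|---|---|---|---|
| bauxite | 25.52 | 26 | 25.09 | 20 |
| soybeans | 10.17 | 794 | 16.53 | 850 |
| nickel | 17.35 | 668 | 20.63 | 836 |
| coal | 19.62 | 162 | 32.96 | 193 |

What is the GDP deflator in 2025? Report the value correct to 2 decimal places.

139.04

Nominal GDP 2025 = 25.09·20 + 16.53·850 + 20.63·836 + 32.96·193 = 38160.26.
Real GDP 2025 (at 2016 prices) = 25.52·20 + 10.17·850 + 17.35·836 + 19.62·193 = 27446.16.
Deflator = Nominal/Real × 100 = 38160.26/27446.16 × 100 = 139.037.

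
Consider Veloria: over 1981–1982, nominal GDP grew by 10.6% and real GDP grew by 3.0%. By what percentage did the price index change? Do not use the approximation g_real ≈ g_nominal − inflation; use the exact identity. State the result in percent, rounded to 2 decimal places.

(1 + g_nom) = (1 + g_real)(1 + π), so π = 1.1060 / 1.0300 − 1 = 0.07379.

7.38%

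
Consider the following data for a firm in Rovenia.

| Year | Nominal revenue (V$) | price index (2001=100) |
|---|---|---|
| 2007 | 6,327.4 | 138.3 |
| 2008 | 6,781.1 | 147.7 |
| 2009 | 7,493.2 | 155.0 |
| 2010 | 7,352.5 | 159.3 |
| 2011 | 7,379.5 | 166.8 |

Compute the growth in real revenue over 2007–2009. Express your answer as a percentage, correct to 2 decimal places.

5.67%

Real revenue 2007 = 6327.4/1.383 = 4575.13.
Real revenue 2009 = 7493.2/1.550 = 4834.32.
Change = 4834.32/4575.13 − 1 = 0.0567.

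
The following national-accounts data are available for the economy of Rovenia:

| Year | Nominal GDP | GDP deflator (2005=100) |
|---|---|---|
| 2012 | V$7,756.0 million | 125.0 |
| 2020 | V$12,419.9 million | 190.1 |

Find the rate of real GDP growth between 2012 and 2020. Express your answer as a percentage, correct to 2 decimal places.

Real GDP 2012 = 7756.0 / 1.250 = 6204.80.
Real GDP 2020 = 12419.9 / 1.901 = 6533.35.
Real growth = 6533.35 / 6204.80 − 1 = 0.0530.

5.30%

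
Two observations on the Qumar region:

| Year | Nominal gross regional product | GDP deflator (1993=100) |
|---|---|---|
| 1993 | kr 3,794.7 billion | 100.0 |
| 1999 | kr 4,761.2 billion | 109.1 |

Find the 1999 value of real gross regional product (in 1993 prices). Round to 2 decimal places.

Real gross regional product = Nominal / (GDP deflator/100) = 4761.2 / 1.091 = 4364.07.

kr 4,364.07 billion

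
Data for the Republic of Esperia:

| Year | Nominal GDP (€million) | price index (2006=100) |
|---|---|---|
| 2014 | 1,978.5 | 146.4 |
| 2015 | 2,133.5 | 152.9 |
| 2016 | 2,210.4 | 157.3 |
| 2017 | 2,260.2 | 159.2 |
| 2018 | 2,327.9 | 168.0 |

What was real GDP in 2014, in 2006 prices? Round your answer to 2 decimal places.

€1,351.43 million

Real GDP 2014 = 1978.5 / 1.464 = 1351.43.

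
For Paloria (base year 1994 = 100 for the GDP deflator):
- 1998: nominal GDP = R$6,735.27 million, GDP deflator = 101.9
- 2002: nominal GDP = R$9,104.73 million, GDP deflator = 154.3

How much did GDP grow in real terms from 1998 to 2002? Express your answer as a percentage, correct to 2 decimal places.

Deflate each year: 1998 → 6735.27/1.019 = 6609.69; 2002 → 9104.73/1.543 = 5900.67.
So real GDP changed by 5900.67/6609.69 − 1 = -0.1073, i.e. -10.73%.

-10.73%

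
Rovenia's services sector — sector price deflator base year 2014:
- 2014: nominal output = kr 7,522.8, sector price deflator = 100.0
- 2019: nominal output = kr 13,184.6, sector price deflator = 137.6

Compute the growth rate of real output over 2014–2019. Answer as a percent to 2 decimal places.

Real output 2014 = 7522.8 / 1.000 = 7522.80.
Real output 2019 = 13184.6 / 1.376 = 9581.83.
Real growth = 9581.83 / 7522.80 − 1 = 0.2737.

27.37%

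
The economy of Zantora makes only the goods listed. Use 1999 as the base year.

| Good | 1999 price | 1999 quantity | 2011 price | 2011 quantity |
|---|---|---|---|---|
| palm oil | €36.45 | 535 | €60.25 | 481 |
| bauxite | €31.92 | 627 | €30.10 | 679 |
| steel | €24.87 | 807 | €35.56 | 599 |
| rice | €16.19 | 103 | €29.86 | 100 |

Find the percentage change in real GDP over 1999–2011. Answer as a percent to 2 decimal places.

-9.03%

Real GDP 1999 = Nominal GDP 1999 = 36.45·535 + 31.92·627 + 24.87·807 + 16.19·103 = 61252.25.
Real GDP 2011 (at 1999 prices) = 36.45·481 + 31.92·679 + 24.87·599 + 16.19·100 = 55722.26.
Real growth = 55722.26/61252.25 − 1 = -0.0903.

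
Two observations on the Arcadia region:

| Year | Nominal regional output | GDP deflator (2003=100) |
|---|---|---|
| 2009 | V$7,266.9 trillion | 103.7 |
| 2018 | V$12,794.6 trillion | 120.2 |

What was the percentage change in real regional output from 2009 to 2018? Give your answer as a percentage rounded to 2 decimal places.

51.90%

Deflate each year: 2009 → 7266.9/1.037 = 7007.62; 2018 → 12794.6/1.202 = 10644.43.
So real regional output changed by 10644.43/7007.62 − 1 = 0.5190, i.e. 51.90%.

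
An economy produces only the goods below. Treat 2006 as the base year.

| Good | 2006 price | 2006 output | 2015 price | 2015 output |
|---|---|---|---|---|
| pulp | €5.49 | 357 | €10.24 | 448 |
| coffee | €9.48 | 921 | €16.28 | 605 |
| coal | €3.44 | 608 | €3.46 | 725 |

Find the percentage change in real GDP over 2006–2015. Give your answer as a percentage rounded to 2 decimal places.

-16.38%

Real GDP 2006 = Nominal GDP 2006 = 5.49·357 + 9.48·921 + 3.44·608 = 12782.53.
Real GDP 2015 (at 2006 prices) = 5.49·448 + 9.48·605 + 3.44·725 = 10688.92.
Real growth = 10688.92/12782.53 − 1 = -0.1638.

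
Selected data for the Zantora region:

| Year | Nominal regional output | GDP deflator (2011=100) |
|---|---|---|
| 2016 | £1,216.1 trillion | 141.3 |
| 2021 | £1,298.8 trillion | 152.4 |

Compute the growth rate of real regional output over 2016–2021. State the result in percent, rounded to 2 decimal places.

-0.98%

Deflate each year: 2016 → 1216.1/1.413 = 860.65; 2021 → 1298.8/1.524 = 852.23.
So real regional output changed by 852.23/860.65 − 1 = -0.0098, i.e. -0.98%.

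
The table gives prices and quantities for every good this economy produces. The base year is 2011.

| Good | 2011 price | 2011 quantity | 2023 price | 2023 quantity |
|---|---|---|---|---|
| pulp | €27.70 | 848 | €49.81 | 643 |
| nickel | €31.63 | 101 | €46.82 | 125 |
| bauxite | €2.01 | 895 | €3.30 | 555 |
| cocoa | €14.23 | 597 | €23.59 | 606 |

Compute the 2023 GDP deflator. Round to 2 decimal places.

171.43

Nominal GDP 2023 = 49.81·643 + 46.82·125 + 3.30·555 + 23.59·606 = 54007.37.
Real GDP 2023 (at 2011 prices) = 27.70·643 + 31.63·125 + 2.01·555 + 14.23·606 = 31503.78.
Deflator = Nominal/Real × 100 = 54007.37/31503.78 × 100 = 171.431.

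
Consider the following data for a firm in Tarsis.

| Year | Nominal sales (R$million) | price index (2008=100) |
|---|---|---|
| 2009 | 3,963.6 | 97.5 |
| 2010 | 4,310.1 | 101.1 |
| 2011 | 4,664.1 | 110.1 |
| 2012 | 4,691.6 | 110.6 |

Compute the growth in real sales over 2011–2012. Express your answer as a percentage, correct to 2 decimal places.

Real sales 2011 = 4664.1/1.101 = 4236.24.
Real sales 2012 = 4691.6/1.106 = 4241.95.
Change = 4241.95/4236.24 − 1 = 0.0013.

0.13%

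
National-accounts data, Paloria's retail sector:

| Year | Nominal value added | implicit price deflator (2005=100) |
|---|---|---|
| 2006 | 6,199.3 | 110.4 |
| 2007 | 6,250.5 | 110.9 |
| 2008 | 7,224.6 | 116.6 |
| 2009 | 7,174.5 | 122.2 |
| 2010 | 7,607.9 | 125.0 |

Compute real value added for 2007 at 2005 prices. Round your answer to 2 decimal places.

Real value added 2007 = 6250.5 / 1.109 = 5636.16.

5,636.16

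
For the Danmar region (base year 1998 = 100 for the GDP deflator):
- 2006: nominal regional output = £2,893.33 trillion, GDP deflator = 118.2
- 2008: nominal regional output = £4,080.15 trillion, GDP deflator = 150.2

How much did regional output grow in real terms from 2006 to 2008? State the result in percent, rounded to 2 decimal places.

10.98%

Real regional output 2006 = 2893.33 / 1.182 = 2447.83.
Real regional output 2008 = 4080.15 / 1.502 = 2716.48.
Real growth = 2716.48 / 2447.83 − 1 = 0.1098.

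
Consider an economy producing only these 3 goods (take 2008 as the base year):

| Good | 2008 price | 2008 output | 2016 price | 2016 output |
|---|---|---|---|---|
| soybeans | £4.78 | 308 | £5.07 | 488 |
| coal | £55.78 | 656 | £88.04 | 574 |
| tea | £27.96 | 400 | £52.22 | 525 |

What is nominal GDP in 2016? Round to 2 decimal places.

Nominal GDP 2016 = Σ (p_2016 × q_2016) = 5.07·488 + 88.04·574 + 52.22·525 = 80424.62.

£80424.62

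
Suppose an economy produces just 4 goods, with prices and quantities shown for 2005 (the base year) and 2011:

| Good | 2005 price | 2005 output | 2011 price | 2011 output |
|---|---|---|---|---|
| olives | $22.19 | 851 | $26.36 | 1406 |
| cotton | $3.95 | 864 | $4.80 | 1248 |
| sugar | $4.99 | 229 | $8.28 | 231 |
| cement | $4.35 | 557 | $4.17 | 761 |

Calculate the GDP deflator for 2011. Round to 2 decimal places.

Nominal GDP 2011 = 26.36·1406 + 4.80·1248 + 8.28·231 + 4.17·761 = 48138.61.
Real GDP 2011 (at 2005 prices) = 22.19·1406 + 3.95·1248 + 4.99·231 + 4.35·761 = 40591.78.
Deflator = Nominal/Real × 100 = 48138.61/40591.78 × 100 = 118.592.

118.59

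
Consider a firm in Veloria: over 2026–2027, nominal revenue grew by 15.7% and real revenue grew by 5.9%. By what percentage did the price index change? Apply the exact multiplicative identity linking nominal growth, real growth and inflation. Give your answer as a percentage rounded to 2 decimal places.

9.25%

(1 + g_nom) = (1 + g_real)(1 + π), so π = 1.1570 / 1.0590 − 1 = 0.09254.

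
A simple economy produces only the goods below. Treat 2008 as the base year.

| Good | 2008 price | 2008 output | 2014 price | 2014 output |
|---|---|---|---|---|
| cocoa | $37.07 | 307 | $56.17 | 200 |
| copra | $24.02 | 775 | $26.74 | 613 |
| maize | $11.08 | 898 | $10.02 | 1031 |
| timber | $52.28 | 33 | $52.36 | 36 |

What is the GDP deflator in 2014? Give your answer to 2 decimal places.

112.41

Nominal GDP 2014 = 56.17·200 + 26.74·613 + 10.02·1031 + 52.36·36 = 39841.20.
Real GDP 2014 (at 2008 prices) = 37.07·200 + 24.02·613 + 11.08·1031 + 52.28·36 = 35443.82.
Deflator = Nominal/Real × 100 = 39841.20/35443.82 × 100 = 112.407.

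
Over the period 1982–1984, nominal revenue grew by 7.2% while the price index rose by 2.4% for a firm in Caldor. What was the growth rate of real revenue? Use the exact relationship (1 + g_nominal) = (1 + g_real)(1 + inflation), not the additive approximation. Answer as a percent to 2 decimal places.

(1 + g_nom) = (1 + g_real)(1 + π), so g_real = 1.0720 / 1.0240 − 1 = 0.04688.

4.69%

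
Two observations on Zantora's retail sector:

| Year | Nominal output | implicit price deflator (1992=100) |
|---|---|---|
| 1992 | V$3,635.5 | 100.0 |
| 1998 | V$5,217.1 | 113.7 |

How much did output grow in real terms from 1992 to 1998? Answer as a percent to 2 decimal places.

26.21%

Deflate each year: 1992 → 3635.5/1.000 = 3635.50; 1998 → 5217.1/1.137 = 4588.48.
So real output changed by 4588.48/3635.50 − 1 = 0.2621, i.e. 26.21%.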